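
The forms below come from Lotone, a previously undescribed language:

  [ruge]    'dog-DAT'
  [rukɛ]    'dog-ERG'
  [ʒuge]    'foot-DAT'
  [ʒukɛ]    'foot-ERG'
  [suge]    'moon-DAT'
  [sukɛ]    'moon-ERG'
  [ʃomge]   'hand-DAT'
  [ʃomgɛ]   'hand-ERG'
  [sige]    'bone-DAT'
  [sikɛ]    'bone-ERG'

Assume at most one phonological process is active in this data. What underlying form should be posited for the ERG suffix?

/-kɛ/

The ERG morpheme has two allomorphs, [-gɛ] and [-kɛ].
By contrast the DAT suffix keeps its initial [g] throughout — that segment must be underlying.
So the underlying form is /-kɛ/, and voiceless stops become voiced after a nasal.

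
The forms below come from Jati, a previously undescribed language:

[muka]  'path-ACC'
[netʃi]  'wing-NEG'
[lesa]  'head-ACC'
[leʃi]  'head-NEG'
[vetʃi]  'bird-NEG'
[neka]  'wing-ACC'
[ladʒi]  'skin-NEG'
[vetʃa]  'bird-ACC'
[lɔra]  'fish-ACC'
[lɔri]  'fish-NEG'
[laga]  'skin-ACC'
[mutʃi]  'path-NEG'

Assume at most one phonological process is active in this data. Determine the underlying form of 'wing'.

/nek/

The root 'wing' surfaces as [neka] and [netʃi], with a stem-final [k] ~ [tʃ] alternation.
Compare 'bird', with invariant [tʃ] in [vetʃa] and [vetʃi]: an analysis with underlying /tʃ/ and a rule producing [k] before the ACC suffix would wrongly predict alternation here too.
Therefore /k/ is basic and [tʃ] is derived by palatalization before a front vowel (/k/, /g/ and /s/ become palato-alveolar [tʃ], [dʒ] and [ʃ] before a front vowel).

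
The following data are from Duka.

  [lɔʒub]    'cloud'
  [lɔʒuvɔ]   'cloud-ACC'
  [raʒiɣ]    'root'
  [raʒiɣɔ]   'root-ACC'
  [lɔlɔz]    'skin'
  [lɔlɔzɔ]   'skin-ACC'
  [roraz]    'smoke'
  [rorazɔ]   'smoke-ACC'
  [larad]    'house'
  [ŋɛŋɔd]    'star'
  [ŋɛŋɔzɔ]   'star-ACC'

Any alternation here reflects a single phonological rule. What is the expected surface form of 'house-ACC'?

[larazɔ]

'star' shows [d] ~ [z] at the end of the stem ([ŋɛŋɔd] vs [ŋɛŋɔzɔ]).
Compare 'skin', with invariant [z] in [lɔlɔz] and [lɔlɔzɔ]: an analysis with underlying /z/ and a rule producing [d] in isolation would wrongly predict alternation here too.
Therefore /d/ is basic and [z] is derived by intervocalic spirantization (voiced stops become fricatives between vowels).
From [larad] the stem 'house' is /larad/; between vowels this yields [larazɔ].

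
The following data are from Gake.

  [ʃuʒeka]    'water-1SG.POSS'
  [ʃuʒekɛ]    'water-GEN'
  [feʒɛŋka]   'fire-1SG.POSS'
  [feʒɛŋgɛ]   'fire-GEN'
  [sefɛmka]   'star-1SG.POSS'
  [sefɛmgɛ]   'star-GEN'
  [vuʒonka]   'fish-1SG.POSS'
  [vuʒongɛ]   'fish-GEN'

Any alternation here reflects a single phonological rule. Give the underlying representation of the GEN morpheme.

/-gɛ/

The GEN morpheme has two allomorphs, [-gɛ] and [-kɛ].
By contrast the 1SG.POSS suffix keeps its initial [k] throughout — that segment must be underlying.
The GEN suffix is therefore /-gɛ/ underlyingly, with post-vocalic devoicing: voiced stops become voiceless after a vowel.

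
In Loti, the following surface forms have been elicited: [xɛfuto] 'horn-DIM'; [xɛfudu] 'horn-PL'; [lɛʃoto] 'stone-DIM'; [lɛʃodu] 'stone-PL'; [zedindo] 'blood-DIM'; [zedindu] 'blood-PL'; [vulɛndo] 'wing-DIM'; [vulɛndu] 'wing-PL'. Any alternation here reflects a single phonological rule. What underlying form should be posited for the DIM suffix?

/-to/

The DIM morpheme has two allomorphs, [-do] and [-to].
By contrast the PL suffix keeps its initial [d] throughout — that segment must be underlying.
The DIM suffix is therefore /-to/ underlyingly, with post-nasal voicing: voiceless stops become voiced after a nasal.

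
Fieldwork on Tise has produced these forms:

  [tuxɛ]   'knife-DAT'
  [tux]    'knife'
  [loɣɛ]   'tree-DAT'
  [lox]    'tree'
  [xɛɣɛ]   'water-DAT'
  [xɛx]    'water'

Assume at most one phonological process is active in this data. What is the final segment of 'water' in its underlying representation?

In [xɛɣɛ] and [xɛx] the final segment of 'water' alternates: [ɣ] ~ [x].
The stem 'knife' ([tuxɛ], [tux]) shows [x] unchanged in both environments, so [x] cannot be basic with [ɣ] derived before the DAT suffix.
Therefore /ɣ/ is basic and [x] is derived by word-final obstruent devoicing (voiced obstruents become voiceless word-finally).

/ɣ/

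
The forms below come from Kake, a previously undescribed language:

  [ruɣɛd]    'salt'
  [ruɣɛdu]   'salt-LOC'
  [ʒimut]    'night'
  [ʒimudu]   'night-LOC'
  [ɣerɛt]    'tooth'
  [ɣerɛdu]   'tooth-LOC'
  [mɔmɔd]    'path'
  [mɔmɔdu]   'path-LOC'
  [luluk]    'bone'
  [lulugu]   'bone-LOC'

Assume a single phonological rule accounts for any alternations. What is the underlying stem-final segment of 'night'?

'night' shows [t] ~ [d] at the end of the stem ([ʒimut] vs [ʒimudu]).
If /d/ were underlying and a rule turned it into [t] in isolation, 'salt' would also alternate; but it has [d] in both [ruɣɛd] and [ruɣɛdu].
The alternation reflects intervocalic voicing: voiceless stops become voiced between vowels. /t/ is underlying.

/t/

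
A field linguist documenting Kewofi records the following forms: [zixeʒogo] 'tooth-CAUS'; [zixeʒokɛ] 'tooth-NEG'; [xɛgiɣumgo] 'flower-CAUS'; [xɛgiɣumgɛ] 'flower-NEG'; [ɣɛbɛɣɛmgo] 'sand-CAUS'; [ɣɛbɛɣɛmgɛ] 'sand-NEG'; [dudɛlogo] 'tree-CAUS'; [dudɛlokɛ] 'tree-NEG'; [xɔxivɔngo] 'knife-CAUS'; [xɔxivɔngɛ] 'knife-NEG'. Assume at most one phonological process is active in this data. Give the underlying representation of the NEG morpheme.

The NEG morpheme has two allomorphs, [-gɛ] and [-kɛ].
The CAUS suffix, which begins with [g], is invariant after every stem; so [g] is not altered by any rule here.
So the underlying form is /-kɛ/, and voiceless stops become voiced after a nasal.

/-kɛ/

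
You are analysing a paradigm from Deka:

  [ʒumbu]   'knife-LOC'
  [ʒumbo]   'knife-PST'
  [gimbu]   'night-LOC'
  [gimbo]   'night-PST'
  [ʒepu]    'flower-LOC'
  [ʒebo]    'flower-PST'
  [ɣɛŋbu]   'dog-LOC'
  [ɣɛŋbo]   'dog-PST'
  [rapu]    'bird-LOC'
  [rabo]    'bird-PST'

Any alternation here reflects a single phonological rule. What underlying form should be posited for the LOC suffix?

The LOC morpheme has two allomorphs, [-bu] and [-pu].
The PST suffix, which begins with [b], is invariant after every stem; so [b] is not altered by any rule here.
The LOC suffix is therefore /-pu/ underlyingly, with post-nasal voicing: voiceless stops become voiced after a nasal.

/-pu/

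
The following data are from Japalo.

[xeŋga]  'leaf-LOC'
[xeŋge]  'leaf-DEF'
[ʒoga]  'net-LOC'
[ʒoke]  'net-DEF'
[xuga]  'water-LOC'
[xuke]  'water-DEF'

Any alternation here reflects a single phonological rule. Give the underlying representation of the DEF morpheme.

The DEF morpheme has two allomorphs, [-ge] and [-ke].
By contrast the LOC suffix keeps its initial [g] throughout — that segment must be underlying.
So the underlying form is /-ke/, and voiceless stops become voiced after a nasal.

/-ke/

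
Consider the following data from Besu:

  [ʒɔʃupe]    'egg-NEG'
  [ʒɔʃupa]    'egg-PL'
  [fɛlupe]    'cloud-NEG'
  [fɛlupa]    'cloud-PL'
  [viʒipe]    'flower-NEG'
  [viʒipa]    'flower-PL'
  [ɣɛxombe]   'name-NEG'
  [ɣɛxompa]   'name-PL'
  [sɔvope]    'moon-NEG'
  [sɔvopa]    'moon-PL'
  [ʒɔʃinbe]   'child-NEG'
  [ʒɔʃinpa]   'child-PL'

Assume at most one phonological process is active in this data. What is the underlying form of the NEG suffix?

/-be/

The NEG suffix surfaces as [-be] and [-pe], depending on the final segment of the stem.
By contrast the PL suffix keeps its initial [p] throughout — that segment must be underlying.
The NEG suffix is therefore /-be/ underlyingly, with post-vocalic devoicing: voiced stops become voiceless after a vowel.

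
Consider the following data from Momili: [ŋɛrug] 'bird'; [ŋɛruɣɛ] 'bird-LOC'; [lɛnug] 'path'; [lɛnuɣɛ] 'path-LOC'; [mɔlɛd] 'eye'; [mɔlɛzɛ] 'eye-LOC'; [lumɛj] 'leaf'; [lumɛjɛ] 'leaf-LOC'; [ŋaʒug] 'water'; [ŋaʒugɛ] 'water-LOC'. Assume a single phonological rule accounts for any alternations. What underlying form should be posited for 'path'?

/lɛnuɣ/

The stem for 'path' ends in [g] in [lɛnug] but [ɣ] in [lɛnuɣɛ].
If /g/ were underlying and a rule turned it into [ɣ] before the LOC suffix, 'water' would also alternate; but it has [g] in both [ŋaʒug] and [ŋaʒugɛ].
The underlying segment must be /ɣ/; voiced fricatives become stops word-finally, yielding [g] there.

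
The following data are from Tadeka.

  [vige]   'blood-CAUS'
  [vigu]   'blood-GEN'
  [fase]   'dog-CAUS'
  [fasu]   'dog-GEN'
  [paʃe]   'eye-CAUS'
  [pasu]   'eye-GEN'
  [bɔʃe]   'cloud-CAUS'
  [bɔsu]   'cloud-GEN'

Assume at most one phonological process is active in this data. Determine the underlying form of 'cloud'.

/bɔʃ/

The stem for 'cloud' ends in [ʃ] in [bɔʃe] but [s] in [bɔsu].
The stem 'dog' ([fase], [fasu]) shows [s] unchanged in both environments, so [s] cannot be basic with [ʃ] derived before the CAUS suffix.
The underlying segment must be /ʃ/; palato-alveolar /ʃ/ becomes [s] when no front vowel follows, yielding [s] there.
So 'cloud' = /bɔʃ/.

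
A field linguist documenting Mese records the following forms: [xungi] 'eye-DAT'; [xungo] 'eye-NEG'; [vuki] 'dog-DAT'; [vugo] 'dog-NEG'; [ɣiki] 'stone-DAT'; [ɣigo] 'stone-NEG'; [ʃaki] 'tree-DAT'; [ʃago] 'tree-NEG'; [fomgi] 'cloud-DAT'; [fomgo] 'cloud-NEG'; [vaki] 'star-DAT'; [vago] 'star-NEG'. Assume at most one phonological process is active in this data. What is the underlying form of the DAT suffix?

The DAT suffix surfaces as [-gi] and [-ki], depending on the final segment of the stem.
By contrast the NEG suffix keeps its initial [g] throughout — that segment must be underlying.
The DAT suffix is therefore /-ki/ underlyingly, with post-nasal voicing: voiceless stops become voiced after a nasal.

/-ki/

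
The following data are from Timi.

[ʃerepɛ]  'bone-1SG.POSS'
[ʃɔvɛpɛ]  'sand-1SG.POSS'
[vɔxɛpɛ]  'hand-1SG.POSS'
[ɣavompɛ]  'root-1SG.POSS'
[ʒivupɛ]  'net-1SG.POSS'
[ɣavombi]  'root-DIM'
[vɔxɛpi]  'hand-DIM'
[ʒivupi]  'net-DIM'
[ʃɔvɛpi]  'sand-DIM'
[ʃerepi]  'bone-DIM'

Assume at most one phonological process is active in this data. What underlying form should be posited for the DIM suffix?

/-bi/

The DIM morpheme has two allomorphs, [-bi] and [-pi].
The 1SG.POSS suffix, which begins with [p], is invariant after every stem; so [p] is not altered by any rule here.
The DIM suffix is therefore /-bi/ underlyingly, with post-vocalic devoicing: voiced stops become voiceless after a vowel.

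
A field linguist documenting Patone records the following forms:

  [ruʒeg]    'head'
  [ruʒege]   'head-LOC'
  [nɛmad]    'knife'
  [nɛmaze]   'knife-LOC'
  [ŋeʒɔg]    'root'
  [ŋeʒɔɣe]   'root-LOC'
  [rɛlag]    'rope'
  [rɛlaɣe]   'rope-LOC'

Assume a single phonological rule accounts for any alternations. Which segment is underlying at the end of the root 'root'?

In [ŋeʒɔg] and [ŋeʒɔɣe] the final segment of 'root' alternates: [g] ~ [ɣ].
If /g/ were underlying and a rule turned it into [ɣ] before the LOC suffix, 'head' would also alternate; but it has [g] in both [ruʒeg] and [ruʒege].
The underlying segment must be /ɣ/; voiced fricatives become stops word-finally, yielding [g] there.

/ɣ/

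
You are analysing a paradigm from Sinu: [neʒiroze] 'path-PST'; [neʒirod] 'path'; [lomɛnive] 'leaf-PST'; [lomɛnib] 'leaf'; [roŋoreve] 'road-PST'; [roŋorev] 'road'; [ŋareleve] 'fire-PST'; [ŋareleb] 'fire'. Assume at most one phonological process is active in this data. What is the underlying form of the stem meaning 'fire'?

'fire' shows [v] ~ [b] at the end of the stem ([ŋareleve] vs [ŋareleb]).
The stem 'road' ([roŋoreve], [roŋorev]) shows [v] unchanged in both environments, so [v] cannot be basic with [b] derived in isolation.
So /b/ is underlying, and a rule of intervocalic spirantization — voiced stops become fricatives between vowels — gives [v].
So 'fire' = /ŋareleb/.

/ŋareleb/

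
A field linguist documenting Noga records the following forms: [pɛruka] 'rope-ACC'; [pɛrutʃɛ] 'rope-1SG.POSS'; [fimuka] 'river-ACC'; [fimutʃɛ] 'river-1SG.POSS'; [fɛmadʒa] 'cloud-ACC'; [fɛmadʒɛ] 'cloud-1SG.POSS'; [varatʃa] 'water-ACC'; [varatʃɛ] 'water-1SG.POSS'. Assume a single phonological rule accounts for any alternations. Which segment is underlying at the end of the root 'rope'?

/k/

In [pɛruka] and [pɛrutʃɛ] the final segment of 'rope' alternates: [k] ~ [tʃ].
But 'water' keeps [tʃ] in both environments ([varatʃa], [varatʃɛ]), so there is no rule changing /tʃ/ to [k] before the ACC suffix.
The alternation reflects palatalization before a front vowel: /k/ becomes palato-alveolar [tʃ] before a front vowel. /k/ is underlying.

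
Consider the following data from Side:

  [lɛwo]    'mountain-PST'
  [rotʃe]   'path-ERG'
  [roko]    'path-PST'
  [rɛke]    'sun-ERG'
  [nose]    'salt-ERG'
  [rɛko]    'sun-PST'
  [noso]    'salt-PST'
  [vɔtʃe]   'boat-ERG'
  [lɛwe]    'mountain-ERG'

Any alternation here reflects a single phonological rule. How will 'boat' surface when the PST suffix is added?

'path' shows [k] ~ [tʃ] at the end of the stem ([roko] vs [rotʃe]).
Compare 'sun', with invariant [k] in [rɛko] and [rɛke]: an analysis with underlying /k/ and a rule producing [tʃ] before the ERG suffix would wrongly predict alternation here too.
Therefore /tʃ/ is basic and [k] is derived by depalatalization (palato-alveolar /tʃ/ becomes [k] when no front vowel follows).
The one attested form of 'boat', [vɔtʃe], shows underlying /vɔtʃ/. Applying the same rule when no front vowel follows gives [vɔko].

[vɔko]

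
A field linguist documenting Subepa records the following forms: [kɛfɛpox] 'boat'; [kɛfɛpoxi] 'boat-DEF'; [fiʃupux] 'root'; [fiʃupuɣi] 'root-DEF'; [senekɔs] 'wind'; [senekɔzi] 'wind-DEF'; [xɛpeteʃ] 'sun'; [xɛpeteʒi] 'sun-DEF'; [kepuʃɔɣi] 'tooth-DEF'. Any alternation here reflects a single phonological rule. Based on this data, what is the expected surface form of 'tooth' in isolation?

[kepuʃɔx]

In [fiʃupux] and [fiʃupuɣi] the final segment of 'root' alternates: [x] ~ [ɣ].
The stem 'boat' ([kɛfɛpox], [kɛfɛpoxi]) shows [x] unchanged in both environments, so [x] cannot be basic with [ɣ] derived before the DEF suffix.
Therefore /ɣ/ is basic and [x] is derived by word-final obstruent devoicing (voiced obstruents become voiceless word-finally).
The one attested form of 'tooth', [kepuʃɔɣi], shows underlying /kepuʃɔɣ/. Applying the same rule word-finally gives [kepuʃɔx].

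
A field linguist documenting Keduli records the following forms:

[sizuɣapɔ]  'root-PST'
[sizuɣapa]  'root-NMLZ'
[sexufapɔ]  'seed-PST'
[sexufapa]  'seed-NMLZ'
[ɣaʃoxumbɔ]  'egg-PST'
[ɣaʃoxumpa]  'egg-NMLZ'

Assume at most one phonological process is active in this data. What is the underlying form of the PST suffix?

The PST morpheme has two allomorphs, [-bɔ] and [-pɔ].
The NMLZ suffix, which begins with [p], is invariant after every stem; so [p] is not altered by any rule here.
The PST suffix is therefore /-bɔ/ underlyingly, with post-vocalic devoicing: voiced stops become voiceless after a vowel.

/-bɔ/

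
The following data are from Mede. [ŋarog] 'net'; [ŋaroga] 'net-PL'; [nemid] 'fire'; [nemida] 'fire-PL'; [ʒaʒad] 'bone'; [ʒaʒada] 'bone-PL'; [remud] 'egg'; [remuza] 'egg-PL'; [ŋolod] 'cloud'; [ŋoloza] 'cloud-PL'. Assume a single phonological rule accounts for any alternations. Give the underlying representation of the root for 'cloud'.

/ŋoloz/

In [ŋolod] and [ŋoloza] the final segment of 'cloud' alternates: [d] ~ [z].
But 'bone' keeps [d] in both environments ([ʒaʒad], [ʒaʒada]), so there is no rule changing /d/ to [z] before the PL suffix.
The underlying segment must be /z/; voiced fricatives become stops word-finally, yielding [d] there.
So 'cloud' = /ŋoloz/.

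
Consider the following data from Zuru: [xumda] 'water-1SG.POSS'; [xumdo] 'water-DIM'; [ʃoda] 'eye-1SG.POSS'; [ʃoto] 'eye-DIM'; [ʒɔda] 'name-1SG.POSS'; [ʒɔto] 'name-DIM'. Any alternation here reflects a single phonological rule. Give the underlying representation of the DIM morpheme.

The DIM suffix surfaces as [-do] and [-to], depending on the final segment of the stem.
By contrast the 1SG.POSS suffix keeps its initial [d] throughout — that segment must be underlying.
So the underlying form is /-to/, and voiceless stops become voiced after a nasal.

/-to/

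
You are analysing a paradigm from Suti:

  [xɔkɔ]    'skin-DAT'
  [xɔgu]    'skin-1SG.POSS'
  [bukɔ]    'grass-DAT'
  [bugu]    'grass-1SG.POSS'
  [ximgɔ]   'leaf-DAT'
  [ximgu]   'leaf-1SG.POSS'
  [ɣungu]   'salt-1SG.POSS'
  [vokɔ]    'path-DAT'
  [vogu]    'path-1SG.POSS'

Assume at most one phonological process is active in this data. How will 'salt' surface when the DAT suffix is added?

The DAT suffix surfaces as [-gɔ] and [-kɔ], depending on the final segment of the stem.
By contrast the 1SG.POSS suffix keeps its initial [g] throughout — that segment must be underlying.
So the underlying form is /-kɔ/, and voiceless stops become voiced after a nasal.
After 'salt', which ends in a nasal, the suffix surfaces as [-gɔ], giving [ɣungɔ].

[ɣungɔ]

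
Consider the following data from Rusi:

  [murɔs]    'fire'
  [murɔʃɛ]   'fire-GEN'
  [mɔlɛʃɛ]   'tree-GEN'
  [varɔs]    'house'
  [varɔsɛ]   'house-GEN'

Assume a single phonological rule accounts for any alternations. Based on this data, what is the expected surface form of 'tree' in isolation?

[mɔlɛs]

'fire' shows [s] ~ [ʃ] at the end of the stem ([murɔs] vs [murɔʃɛ]).
Compare 'house', with invariant [s] in [varɔs] and [varɔsɛ]: an analysis with underlying /s/ and a rule producing [ʃ] before the GEN suffix would wrongly predict alternation here too.
So /ʃ/ is underlying, and a rule of depalatalization — palato-alveolar /ʃ/ becomes [s] when no front vowel follows — gives [s].
From [mɔlɛʃɛ] the stem 'tree' is /mɔlɛʃ/; when no front vowel follows this yields [mɔlɛs].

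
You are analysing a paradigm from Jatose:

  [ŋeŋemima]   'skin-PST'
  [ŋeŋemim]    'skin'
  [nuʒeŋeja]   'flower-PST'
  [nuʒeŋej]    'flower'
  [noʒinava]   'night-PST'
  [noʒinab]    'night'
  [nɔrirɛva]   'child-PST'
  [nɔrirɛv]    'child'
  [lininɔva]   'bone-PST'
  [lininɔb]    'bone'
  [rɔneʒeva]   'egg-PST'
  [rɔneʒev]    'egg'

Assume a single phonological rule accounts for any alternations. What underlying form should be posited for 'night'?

The root 'night' surfaces as [noʒinava] and [noʒinab], with a stem-final [v] ~ [b] alternation.
But 'egg' keeps [v] in both environments ([rɔneʒeva], [rɔneʒev]), so there is no rule changing /v/ to [b] in isolation.
The underlying segment must be /b/; voiced stops become fricatives between vowels, yielding [v] there.

/noʒinab/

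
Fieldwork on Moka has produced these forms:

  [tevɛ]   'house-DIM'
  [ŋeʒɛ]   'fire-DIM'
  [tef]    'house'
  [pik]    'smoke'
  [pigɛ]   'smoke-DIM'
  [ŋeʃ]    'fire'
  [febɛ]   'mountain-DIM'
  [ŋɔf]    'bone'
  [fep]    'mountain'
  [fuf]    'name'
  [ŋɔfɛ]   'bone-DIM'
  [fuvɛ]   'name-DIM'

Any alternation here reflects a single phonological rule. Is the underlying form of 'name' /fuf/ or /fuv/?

/fuv/

'name' shows [v] ~ [f] at the end of the stem ([fuvɛ] vs [fuf]).
If /f/ were underlying and a rule turned it into [v] before the DIM suffix, 'bone' would also alternate; but it has [f] in both [ŋɔfɛ] and [ŋɔf].
The alternation reflects word-final obstruent devoicing: voiced obstruents become voiceless word-finally. /v/ is underlying.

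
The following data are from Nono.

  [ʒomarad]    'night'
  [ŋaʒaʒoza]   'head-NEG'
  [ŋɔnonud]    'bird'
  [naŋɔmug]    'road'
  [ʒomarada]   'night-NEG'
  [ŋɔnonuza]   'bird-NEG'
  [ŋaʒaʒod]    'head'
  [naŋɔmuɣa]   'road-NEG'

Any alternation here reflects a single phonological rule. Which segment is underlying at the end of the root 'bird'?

/z/

The root 'bird' surfaces as [ŋɔnonuza] and [ŋɔnonud], with a stem-final [z] ~ [d] alternation.
But 'night' keeps [d] in both environments ([ʒomarada], [ʒomarad]), so there is no rule changing /d/ to [z] before the NEG suffix.
Therefore /z/ is basic and [d] is derived by word-final hardening (voiced fricatives become stops word-finally).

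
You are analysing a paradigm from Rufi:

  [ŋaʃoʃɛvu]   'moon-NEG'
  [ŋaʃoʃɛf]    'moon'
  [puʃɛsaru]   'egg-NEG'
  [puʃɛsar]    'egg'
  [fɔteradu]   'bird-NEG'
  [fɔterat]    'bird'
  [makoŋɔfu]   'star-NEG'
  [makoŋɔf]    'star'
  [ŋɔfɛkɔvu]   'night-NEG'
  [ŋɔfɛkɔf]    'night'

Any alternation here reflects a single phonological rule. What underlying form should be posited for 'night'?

The root 'night' surfaces as [ŋɔfɛkɔvu] and [ŋɔfɛkɔf], with a stem-final [v] ~ [f] alternation.
The stem 'star' ([makoŋɔfu], [makoŋɔf]) shows [f] unchanged in both environments, so [f] cannot be basic with [v] derived before the NEG suffix.
So /v/ is underlying, and a rule of word-final obstruent devoicing — voiced obstruents become voiceless word-finally — gives [f].

/ŋɔfɛkɔv/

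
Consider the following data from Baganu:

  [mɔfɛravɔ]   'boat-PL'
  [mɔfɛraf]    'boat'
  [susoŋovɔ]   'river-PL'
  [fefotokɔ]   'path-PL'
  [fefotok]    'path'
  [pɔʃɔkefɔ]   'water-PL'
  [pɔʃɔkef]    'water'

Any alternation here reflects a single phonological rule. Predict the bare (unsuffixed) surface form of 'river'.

'boat' shows [v] ~ [f] at the end of the stem ([mɔfɛravɔ] vs [mɔfɛraf]).
The stem 'water' ([pɔʃɔkefɔ], [pɔʃɔkef]) shows [f] unchanged in both environments, so [f] cannot be basic with [v] derived before the PL suffix.
So /v/ is underlying, and a rule of word-final obstruent devoicing — voiced obstruents become voiceless word-finally — gives [f].
From [susoŋovɔ] the stem 'river' is /susoŋov/; word-finally this yields [susoŋof].

[susoŋof]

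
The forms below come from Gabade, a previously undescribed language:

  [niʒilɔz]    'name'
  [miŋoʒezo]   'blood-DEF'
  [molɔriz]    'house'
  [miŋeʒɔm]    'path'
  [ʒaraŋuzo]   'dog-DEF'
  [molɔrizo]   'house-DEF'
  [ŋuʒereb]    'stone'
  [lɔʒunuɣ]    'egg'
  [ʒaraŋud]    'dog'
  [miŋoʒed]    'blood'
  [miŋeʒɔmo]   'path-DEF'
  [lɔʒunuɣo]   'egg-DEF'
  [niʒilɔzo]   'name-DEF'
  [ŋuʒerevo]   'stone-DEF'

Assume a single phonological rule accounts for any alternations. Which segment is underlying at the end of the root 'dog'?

/d/

The stem for 'dog' ends in [d] in [ʒaraŋud] but [z] in [ʒaraŋuzo].
But 'house' keeps [z] in both environments ([molɔriz], [molɔrizo]), so there is no rule changing /z/ to [d] in isolation.
The underlying segment must be /d/; voiced stops become fricatives between vowels, yielding [z] there.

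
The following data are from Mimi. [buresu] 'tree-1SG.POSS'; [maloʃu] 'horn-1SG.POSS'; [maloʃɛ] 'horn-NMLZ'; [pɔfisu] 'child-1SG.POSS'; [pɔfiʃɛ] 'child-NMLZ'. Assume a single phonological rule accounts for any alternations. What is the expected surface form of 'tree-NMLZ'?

In [pɔfisu] and [pɔfiʃɛ] the final segment of 'child' alternates: [s] ~ [ʃ].
The stem 'horn' ([maloʃu], [maloʃɛ]) shows [ʃ] unchanged in both environments, so [ʃ] cannot be basic with [s] derived before the 1SG.POSS suffix.
So /s/ is underlying, and a rule of palatalization before a front vowel — /s/ becomes palato-alveolar [ʃ] before a front vowel — gives [ʃ].
The one attested form of 'tree', [buresu], shows underlying /bures/. Applying the same rule before a front vowel gives [bureʃɛ].

[bureʃɛ]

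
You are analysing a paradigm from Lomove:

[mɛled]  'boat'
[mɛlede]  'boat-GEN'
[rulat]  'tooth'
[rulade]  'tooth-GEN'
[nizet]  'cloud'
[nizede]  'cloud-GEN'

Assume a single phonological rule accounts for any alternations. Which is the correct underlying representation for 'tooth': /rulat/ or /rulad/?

In [rulat] and [rulade] the final segment of 'tooth' alternates: [t] ~ [d].
But 'boat' keeps [d] in both environments ([mɛled], [mɛlede]), so there is no rule changing /d/ to [t] in isolation.
Therefore /t/ is basic and [d] is derived by intervocalic voicing (voiceless stops become voiced between vowels).

/rulat/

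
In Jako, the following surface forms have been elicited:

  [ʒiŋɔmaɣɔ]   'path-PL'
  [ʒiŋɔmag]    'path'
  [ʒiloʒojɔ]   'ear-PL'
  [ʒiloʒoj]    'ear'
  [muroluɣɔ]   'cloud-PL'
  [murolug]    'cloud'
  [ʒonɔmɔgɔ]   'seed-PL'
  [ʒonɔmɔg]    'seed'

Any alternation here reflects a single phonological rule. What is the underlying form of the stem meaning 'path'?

/ʒiŋɔmaɣ/

The stem for 'path' ends in [ɣ] in [ʒiŋɔmaɣɔ] but [g] in [ʒiŋɔmag].
But 'seed' keeps [g] in both environments ([ʒonɔmɔgɔ], [ʒonɔmɔg]), so there is no rule changing /g/ to [ɣ] before the PL suffix.
So /ɣ/ is underlying, and a rule of word-final hardening — voiced fricatives become stops word-finally — gives [g].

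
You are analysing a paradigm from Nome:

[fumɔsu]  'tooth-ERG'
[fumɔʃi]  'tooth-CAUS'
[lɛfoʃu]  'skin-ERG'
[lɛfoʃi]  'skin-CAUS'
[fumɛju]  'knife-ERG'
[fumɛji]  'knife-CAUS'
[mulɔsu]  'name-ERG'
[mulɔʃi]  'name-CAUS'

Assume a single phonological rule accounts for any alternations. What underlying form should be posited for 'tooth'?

The root 'tooth' surfaces as [fumɔsu] and [fumɔʃi], with a stem-final [s] ~ [ʃ] alternation.
The stem 'skin' ([lɛfoʃu], [lɛfoʃi]) shows [ʃ] unchanged in both environments, so [ʃ] cannot be basic with [s] derived before the ERG suffix.
The alternation reflects palatalization before a front vowel: /s/ becomes palato-alveolar [ʃ] before a front vowel. /s/ is underlying.

/fumɔs/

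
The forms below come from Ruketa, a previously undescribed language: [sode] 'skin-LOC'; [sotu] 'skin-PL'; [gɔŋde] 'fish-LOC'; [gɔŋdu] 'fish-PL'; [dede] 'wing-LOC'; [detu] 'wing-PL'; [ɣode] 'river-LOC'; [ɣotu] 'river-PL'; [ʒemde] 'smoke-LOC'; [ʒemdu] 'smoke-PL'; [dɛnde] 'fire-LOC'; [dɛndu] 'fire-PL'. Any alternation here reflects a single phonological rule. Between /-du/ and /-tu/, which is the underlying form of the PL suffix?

/-tu/

The PL morpheme has two allomorphs, [-du] and [-tu].
By contrast the LOC suffix keeps its initial [d] throughout — that segment must be underlying.
The PL suffix is therefore /-tu/ underlyingly, with post-nasal voicing: voiceless stops become voiced after a nasal.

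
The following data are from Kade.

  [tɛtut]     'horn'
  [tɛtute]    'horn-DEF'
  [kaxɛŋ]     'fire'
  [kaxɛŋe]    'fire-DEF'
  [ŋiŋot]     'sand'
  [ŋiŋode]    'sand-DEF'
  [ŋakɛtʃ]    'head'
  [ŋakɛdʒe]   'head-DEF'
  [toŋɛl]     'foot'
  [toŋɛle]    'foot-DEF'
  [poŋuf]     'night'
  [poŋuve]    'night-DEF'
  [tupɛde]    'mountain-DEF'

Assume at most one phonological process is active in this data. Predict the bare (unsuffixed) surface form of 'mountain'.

In [ŋiŋot] and [ŋiŋode] the final segment of 'sand' alternates: [t] ~ [d].
Compare 'horn', with invariant [t] in [tɛtut] and [tɛtute]: an analysis with underlying /t/ and a rule producing [d] before the DEF suffix would wrongly predict alternation here too.
Therefore /d/ is basic and [t] is derived by word-final obstruent devoicing (voiced obstruents become voiceless word-finally).
From [tupɛde] the stem 'mountain' is /tupɛd/; word-finally this yields [tupɛt].

[tupɛt]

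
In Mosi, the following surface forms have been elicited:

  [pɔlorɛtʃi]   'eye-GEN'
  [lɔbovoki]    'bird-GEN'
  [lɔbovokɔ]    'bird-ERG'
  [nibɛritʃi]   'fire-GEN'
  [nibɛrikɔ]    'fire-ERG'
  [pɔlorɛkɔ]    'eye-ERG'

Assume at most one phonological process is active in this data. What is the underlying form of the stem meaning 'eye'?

'eye' shows [k] ~ [tʃ] at the end of the stem ([pɔlorɛkɔ] vs [pɔlorɛtʃi]).
But 'bird' keeps [k] in both environments ([lɔbovokɔ], [lɔbovoki]), so there is no rule changing /k/ to [tʃ] before the GEN suffix.
The alternation reflects depalatalization: palato-alveolar /tʃ/ becomes [k] when no front vowel follows. /tʃ/ is underlying.

/pɔlorɛtʃ/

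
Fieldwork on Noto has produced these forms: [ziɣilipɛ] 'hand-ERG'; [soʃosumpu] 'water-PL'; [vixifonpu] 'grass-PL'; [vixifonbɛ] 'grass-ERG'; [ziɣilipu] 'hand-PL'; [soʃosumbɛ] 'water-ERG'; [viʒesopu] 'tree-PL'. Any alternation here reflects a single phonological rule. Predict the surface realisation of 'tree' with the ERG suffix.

The ERG morpheme has two allomorphs, [-bɛ] and [-pɛ].
The PL suffix, which begins with [p], is invariant after every stem; so [p] is not altered by any rule here.
The ERG suffix is therefore /-bɛ/ underlyingly, with post-vocalic devoicing: voiced stops become voiceless after a vowel.
After 'tree', which ends in a vowel, the suffix surfaces as [-pɛ], giving [viʒesopɛ].

[viʒesopɛ]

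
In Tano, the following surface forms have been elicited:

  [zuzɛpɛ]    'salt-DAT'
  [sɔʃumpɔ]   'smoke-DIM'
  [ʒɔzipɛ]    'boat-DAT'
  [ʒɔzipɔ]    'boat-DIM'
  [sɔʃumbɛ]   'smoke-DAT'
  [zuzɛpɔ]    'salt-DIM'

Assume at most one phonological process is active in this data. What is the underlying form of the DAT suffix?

The DAT suffix surfaces as [-bɛ] and [-pɛ], depending on the final segment of the stem.
The DIM suffix, which begins with [p], is invariant after every stem; so [p] is not altered by any rule here.
So the underlying form is /-bɛ/, and voiced stops become voiceless after a vowel.

/-bɛ/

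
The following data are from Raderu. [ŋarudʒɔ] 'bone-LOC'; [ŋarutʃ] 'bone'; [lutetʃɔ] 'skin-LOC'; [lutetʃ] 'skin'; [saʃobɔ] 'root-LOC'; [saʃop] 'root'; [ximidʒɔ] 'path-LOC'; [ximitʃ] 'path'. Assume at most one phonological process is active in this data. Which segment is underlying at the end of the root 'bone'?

The stem for 'bone' ends in [dʒ] in [ŋarudʒɔ] but [tʃ] in [ŋarutʃ].
Compare 'skin', with invariant [tʃ] in [lutetʃɔ] and [lutetʃ]: an analysis with underlying /tʃ/ and a rule producing [dʒ] before the LOC suffix would wrongly predict alternation here too.
Therefore /dʒ/ is basic and [tʃ] is derived by word-final obstruent devoicing (voiced obstruents become voiceless word-finally).

/dʒ/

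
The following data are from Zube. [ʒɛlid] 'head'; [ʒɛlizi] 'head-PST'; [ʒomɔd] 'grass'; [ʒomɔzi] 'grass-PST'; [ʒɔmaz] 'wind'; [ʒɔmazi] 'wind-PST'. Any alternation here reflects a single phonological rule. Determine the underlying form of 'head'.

The root 'head' surfaces as [ʒɛlid] and [ʒɛlizi], with a stem-final [d] ~ [z] alternation.
Compare 'wind', with invariant [z] in [ʒɔmaz] and [ʒɔmazi]: an analysis with underlying /z/ and a rule producing [d] in isolation would wrongly predict alternation here too.
The alternation reflects intervocalic spirantization: voiced stops become fricatives between vowels. /d/ is underlying.

/ʒɛlid/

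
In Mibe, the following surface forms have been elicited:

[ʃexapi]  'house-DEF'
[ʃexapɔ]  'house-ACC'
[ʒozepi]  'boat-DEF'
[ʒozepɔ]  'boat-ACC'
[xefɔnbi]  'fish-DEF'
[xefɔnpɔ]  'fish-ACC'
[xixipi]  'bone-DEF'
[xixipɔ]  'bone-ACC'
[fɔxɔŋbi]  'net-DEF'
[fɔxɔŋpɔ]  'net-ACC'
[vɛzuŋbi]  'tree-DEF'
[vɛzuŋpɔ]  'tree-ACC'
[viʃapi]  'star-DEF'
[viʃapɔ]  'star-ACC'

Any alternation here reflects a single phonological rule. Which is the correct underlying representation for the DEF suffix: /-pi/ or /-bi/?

The DEF suffix surfaces as [-bi] and [-pi], depending on the final segment of the stem.
By contrast the ACC suffix keeps its initial [p] throughout — that segment must be underlying.
The DEF suffix is therefore /-bi/ underlyingly, with post-vocalic devoicing: voiced stops become voiceless after a vowel.

/-bi/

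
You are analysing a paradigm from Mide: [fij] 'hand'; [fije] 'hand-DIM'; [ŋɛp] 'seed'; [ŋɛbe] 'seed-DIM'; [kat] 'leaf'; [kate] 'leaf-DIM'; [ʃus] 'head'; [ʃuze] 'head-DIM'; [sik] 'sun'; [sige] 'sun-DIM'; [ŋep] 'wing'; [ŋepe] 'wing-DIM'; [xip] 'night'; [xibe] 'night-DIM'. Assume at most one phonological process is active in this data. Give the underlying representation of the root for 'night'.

'night' shows [p] ~ [b] at the end of the stem ([xip] vs [xibe]).
Compare 'wing', with invariant [p] in [ŋep] and [ŋepe]: an analysis with underlying /p/ and a rule producing [b] before the DIM suffix would wrongly predict alternation here too.
So /b/ is underlying, and a rule of word-final obstruent devoicing — voiced obstruents become voiceless word-finally — gives [p].

/xib/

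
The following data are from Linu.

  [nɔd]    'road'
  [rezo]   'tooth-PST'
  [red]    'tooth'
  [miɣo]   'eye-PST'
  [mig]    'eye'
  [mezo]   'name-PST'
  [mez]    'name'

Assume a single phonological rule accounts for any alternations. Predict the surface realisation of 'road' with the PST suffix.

The stem for 'tooth' ends in [z] in [rezo] but [d] in [red].
If /z/ were underlying and a rule turned it into [d] in isolation, 'name' would also alternate; but it has [z] in both [mezo] and [mez].
The alternation reflects intervocalic spirantization: voiced stops become fricatives between vowels. /d/ is underlying.
From [nɔd] the stem 'road' is /nɔd/; between vowels this yields [nɔzo].

[nɔzo]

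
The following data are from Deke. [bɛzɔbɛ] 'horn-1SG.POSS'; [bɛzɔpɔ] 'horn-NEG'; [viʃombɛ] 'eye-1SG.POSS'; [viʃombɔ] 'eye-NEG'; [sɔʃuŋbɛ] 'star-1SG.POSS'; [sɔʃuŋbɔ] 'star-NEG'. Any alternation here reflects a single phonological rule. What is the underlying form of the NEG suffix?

/-pɔ/

The NEG morpheme has two allomorphs, [-bɔ] and [-pɔ].
By contrast the 1SG.POSS suffix keeps its initial [b] throughout — that segment must be underlying.
So the underlying form is /-pɔ/, and voiceless stops become voiced after a nasal.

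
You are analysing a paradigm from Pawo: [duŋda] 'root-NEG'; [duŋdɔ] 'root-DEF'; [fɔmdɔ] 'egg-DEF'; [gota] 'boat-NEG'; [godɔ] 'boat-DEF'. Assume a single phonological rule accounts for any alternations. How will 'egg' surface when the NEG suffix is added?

The NEG morpheme has two allomorphs, [-da] and [-ta].
The DEF suffix, which begins with [d], is invariant after every stem; so [d] is not altered by any rule here.
So the underlying form is /-ta/, and voiceless stops become voiced after a nasal.
After 'egg', which ends in a nasal, the suffix surfaces as [-da], giving [fɔmda].

[fɔmda]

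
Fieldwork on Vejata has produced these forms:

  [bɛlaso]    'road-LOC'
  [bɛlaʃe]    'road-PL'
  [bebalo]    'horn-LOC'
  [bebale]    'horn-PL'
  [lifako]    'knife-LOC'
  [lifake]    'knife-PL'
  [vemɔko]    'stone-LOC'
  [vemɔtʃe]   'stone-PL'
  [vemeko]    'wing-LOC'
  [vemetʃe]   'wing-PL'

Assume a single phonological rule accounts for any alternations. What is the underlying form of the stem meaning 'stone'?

/vemɔtʃ/

'stone' shows [k] ~ [tʃ] at the end of the stem ([vemɔko] vs [vemɔtʃe]).
If /k/ were underlying and a rule turned it into [tʃ] before the PL suffix, 'knife' would also alternate; but it has [k] in both [lifako] and [lifake].
Therefore /tʃ/ is basic and [k] is derived by depalatalization (palato-alveolar /tʃ/ and /ʃ/ become [k] and [s] when no front vowel follows).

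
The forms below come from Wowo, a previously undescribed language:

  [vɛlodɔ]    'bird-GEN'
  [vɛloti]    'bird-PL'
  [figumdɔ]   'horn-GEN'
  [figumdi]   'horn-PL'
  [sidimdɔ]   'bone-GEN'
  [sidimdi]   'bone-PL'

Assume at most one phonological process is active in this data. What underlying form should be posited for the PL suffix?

/-ti/

The PL morpheme has two allomorphs, [-di] and [-ti].
The GEN suffix, which begins with [d], is invariant after every stem; so [d] is not altered by any rule here.
So the underlying form is /-ti/, and voiceless stops become voiced after a nasal.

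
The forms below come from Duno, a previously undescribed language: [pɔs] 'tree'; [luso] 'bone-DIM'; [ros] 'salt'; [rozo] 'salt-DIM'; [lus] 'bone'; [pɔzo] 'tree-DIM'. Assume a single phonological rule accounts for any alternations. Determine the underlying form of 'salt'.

/roz/

The root 'salt' surfaces as [rozo] and [ros], with a stem-final [z] ~ [s] alternation.
Compare 'bone', with invariant [s] in [luso] and [lus]: an analysis with underlying /s/ and a rule producing [z] before the DIM suffix would wrongly predict alternation here too.
So /z/ is underlying, and a rule of word-final obstruent devoicing — voiced obstruents become voiceless word-finally — gives [s].
So 'salt' = /roz/.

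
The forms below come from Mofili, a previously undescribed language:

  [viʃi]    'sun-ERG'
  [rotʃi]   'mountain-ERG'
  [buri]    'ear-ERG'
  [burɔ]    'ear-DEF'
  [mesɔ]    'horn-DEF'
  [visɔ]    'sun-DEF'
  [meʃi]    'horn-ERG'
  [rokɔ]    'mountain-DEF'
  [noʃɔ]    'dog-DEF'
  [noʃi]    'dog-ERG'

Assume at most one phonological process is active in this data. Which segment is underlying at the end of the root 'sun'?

/s/

'sun' shows [ʃ] ~ [s] at the end of the stem ([viʃi] vs [visɔ]).
But 'dog' keeps [ʃ] in both environments ([noʃi], [noʃɔ]), so there is no rule changing /ʃ/ to [s] before the DEF suffix.
The alternation reflects palatalization before a front vowel: /k/ and /s/ become palato-alveolar [tʃ] and [ʃ] before a front vowel. /s/ is underlying.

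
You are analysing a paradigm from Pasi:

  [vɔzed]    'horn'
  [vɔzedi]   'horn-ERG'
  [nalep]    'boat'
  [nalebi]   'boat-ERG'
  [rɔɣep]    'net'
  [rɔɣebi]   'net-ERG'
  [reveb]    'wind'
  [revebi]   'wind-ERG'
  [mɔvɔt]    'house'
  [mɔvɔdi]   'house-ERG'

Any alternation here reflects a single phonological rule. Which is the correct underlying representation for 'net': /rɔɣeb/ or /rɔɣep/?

'net' shows [p] ~ [b] at the end of the stem ([rɔɣep] vs [rɔɣebi]).
But 'wind' keeps [b] in both environments ([reveb], [revebi]), so there is no rule changing /b/ to [p] in isolation.
The underlying segment must be /p/; voiceless stops become voiced between vowels, yielding [b] there.

/rɔɣep/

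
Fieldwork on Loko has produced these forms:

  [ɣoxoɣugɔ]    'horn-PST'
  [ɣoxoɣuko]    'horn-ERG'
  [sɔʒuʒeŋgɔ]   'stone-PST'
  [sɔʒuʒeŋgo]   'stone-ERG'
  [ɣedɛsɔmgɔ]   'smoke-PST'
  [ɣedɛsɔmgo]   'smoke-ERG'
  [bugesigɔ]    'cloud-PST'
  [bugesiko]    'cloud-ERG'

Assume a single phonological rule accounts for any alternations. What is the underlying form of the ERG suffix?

/-ko/

The ERG suffix surfaces as [-go] and [-ko], depending on the final segment of the stem.
By contrast the PST suffix keeps its initial [g] throughout — that segment must be underlying.
The ERG suffix is therefore /-ko/ underlyingly, with post-nasal voicing: voiceless stops become voiced after a nasal.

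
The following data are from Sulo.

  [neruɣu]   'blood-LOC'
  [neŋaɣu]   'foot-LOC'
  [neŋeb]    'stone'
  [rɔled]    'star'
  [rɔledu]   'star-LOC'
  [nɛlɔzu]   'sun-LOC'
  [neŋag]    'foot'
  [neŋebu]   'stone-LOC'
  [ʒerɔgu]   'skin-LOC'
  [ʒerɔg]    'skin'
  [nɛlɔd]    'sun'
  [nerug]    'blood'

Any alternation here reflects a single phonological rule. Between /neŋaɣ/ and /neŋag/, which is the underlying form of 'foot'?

/neŋaɣ/

'foot' shows [ɣ] ~ [g] at the end of the stem ([neŋaɣu] vs [neŋag]).
The stem 'skin' ([ʒerɔgu], [ʒerɔg]) shows [g] unchanged in both environments, so [g] cannot be basic with [ɣ] derived before the LOC suffix.
Therefore /ɣ/ is basic and [g] is derived by word-final hardening (voiced fricatives become stops word-finally).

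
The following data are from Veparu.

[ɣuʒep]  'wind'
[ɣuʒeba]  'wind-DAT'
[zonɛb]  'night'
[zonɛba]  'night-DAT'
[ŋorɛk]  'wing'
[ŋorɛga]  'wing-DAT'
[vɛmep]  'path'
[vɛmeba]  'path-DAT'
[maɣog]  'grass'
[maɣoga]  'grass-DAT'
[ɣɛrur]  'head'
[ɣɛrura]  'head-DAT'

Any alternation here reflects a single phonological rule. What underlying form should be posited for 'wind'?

/ɣuʒep/

In [ɣuʒep] and [ɣuʒeba] the final segment of 'wind' alternates: [p] ~ [b].
The stem 'night' ([zonɛb], [zonɛba]) shows [b] unchanged in both environments, so [b] cannot be basic with [p] derived in isolation.
Therefore /p/ is basic and [b] is derived by intervocalic voicing (voiceless stops become voiced between vowels).
Hence 'wind' is /ɣuʒep/ underlyingly.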